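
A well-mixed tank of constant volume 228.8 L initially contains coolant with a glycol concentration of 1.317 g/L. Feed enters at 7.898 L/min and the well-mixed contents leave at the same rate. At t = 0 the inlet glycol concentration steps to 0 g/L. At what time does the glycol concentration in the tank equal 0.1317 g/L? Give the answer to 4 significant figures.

Transient balance on the dissolved component: V dC/dt = Q(C_in − C), so τ = V/Q = 28.9694 min.
C(t) = C_in + (C₀ − C_in) e^(−t/τ). Set C = 0.1317 and solve for t:
e^(−t/τ) = (C − C_in)/(C₀ − C_in) = (0.1317 − 0)/(1.317 − 0) = 0.100000
t = −τ ln(…) = 28.9694 × 2.30259 = 66.7044 min.

66.70 min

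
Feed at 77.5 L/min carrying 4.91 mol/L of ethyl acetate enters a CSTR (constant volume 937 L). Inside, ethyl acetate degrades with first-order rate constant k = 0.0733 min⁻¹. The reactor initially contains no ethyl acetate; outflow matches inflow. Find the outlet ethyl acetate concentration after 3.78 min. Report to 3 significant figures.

V dC/dt = Q(C_in − C) − k V C.
This is linear with rate a = Q/V + k = 0.15601 min⁻¹.
C_ss = Q C_in/(Q + kV) = 2.6031 mol/L; C(t) = C_ss + (C₀ − C_ss) e^(−a t).
C(3.78) = 2.6031 + (-2.6031)·e^(−0.15601·3.78) = 2.6031 + (-2.6031)·0.55448 = 1.1597 mol/L.

1.16 mol/L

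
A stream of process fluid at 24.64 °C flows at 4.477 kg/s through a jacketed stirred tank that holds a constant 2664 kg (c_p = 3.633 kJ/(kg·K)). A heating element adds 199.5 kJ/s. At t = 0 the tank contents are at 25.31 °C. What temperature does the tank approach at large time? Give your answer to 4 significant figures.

Energy balance: M c_p dT/dt = ṁ c_p (T_in − T) + 199.5.
At steady state dT/dt = 0 ⇒ T_ss = T_in + Q̇/(ṁ c_p) = 24.64 + 199.5/(4.477·3.633) = 36.9056 °C.

36.91 °C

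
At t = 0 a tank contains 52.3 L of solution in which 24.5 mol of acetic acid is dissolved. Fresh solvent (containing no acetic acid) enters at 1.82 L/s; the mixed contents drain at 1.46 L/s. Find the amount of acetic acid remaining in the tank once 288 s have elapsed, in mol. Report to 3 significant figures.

Let m(t) be the amount of acetic acid. Volume: V(t) = V₀ + (Q_in − Q_out) t = 52.3 + 0.36000 t; V(288) = 155.98 L.
Solute balance: dm/dt = 0 − Q_out C = −Q_out m/V(t).
dm/m = −Q_out dt/(V₀ + 0.36000 t); integrating gives ln(m/m₀) = −(Q_out/(Q_in−Q_out)) ln(V/V₀).
m = m₀ (V₀/V)^(Q_out/(Q_in−Q_out)) = 24.5 × (52.3/155.98)^(4.0556) = 0.29143 mol.

0.291 mol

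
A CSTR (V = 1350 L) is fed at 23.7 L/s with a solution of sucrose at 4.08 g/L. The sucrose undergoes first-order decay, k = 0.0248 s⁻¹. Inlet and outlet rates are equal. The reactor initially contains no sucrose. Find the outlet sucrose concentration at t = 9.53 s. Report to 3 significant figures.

V dC/dt = Q(C_in − C) − k V C.
dC/dt = (Q/V) C_in − (Q/V + k) C; effective rate a = Q/V + k = 0.017556 + 0.0248 = 0.042356 s⁻¹.
C_ss = Q C_in/(Q + kV) = 1.6911 g/L; C(t) = C_ss + (C₀ − C_ss) e^(−a t).
C(9.53) = 1.6911 + (-1.6911)·e^(−0.042356·9.53) = 1.6911 + (-1.6911)·0.66788 = 0.56164 g/L.

0.562 g/L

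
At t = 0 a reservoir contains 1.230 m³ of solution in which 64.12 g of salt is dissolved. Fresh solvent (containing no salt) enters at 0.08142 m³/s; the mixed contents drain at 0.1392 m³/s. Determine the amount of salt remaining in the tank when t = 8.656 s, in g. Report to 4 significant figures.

Let m(t) be the amount of salt. Volume: V(t) = V₀ + (Q_in − Q_out) t = 1.230 − 0.0577800 t; V(8.656) = 0.729856 m³.
No salt enters, so dm/dt = −Q_out · (m/V).
Separate: dm/m = −Q_out dt/V(t) ⇒ ln(m/m₀) = −(Q_out/(Q_in−Q_out)) ln(V/V₀).
m = m₀ (V₀/V)^(Q_out/(Q_in−Q_out)) = 64.12 × (1.230/0.729856)^(-2.40914) = 18.2356 g.

18.24 g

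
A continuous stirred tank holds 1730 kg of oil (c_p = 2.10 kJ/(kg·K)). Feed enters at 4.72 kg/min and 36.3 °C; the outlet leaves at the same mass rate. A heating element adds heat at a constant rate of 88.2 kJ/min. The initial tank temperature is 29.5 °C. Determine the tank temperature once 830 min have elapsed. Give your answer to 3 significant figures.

Energy balance: M c_p dT/dt = ṁ c_p (T_in − T) + 88.2.
τ = M/ṁ = 366.53 min; T_ss = T_in + Q̇/(ṁ c_p) = 36.3 + 88.2/(4.72·2.10) = 45.198 °C.
This is linear first-order; T(t) = T_ss + (T₀ − T_ss) e^(−t/τ).
T(830) = 45.198 + (-15.698)·e^(−830/366.53) = 45.198 + (-15.698)·0.10388 = 43.568 °C.

43.6 °C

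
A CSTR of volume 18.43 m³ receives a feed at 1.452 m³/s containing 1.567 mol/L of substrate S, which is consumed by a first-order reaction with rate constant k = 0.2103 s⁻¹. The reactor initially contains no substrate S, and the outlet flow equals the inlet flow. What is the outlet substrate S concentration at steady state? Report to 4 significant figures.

0.4271 mol/L

Species balance: V dC/dt = Q C_in − Q C − k V C.
At steady state: 0 = Q C_in − (Q + kV) C_ss, so C_ss = Q C_in/(Q + kV).
C_ss = 1.452·1.567/(1.452 + 0.2103·18.43) = 2.27528/5.32783 = 0.427056 mol/L.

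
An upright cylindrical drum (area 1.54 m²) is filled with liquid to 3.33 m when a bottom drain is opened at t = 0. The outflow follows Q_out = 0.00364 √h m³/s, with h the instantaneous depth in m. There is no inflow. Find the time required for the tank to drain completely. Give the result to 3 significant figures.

1540 s

Mass balance (ρ constant): A dh/dt = −0.00364 √h.
Separate and integrate: 2(√h − √h₀) = −(0.00364/A) t.
Tank is empty when √h = 0: t_empty = 2A√h₀/0.00364.
t_empty = 2·1.54·√3.33/0.00364 = 3.0800·1.8248/0.00364 = 1544.1 s.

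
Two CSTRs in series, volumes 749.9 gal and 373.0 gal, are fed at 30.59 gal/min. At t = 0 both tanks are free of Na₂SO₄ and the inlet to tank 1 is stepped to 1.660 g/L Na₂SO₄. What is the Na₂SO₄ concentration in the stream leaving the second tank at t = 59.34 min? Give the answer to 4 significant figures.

Time constants: τᵢ = Vᵢ/Q for each well-mixed tank.
τ₁ = 749.9/30.59 = 24.5145 min; τ₂ = 373.0/30.59 = 12.1935 min.
Tank 1: C₁ = C_in(1 − e^(−t/τ₁)). Tank 2 (τ₁ ≠ τ₂): C₂ = C_in[1 − (τ₁ e^(−t/τ₁) − τ₂ e^(−t/τ₂))/(τ₁ − τ₂)].
At t = 59.34: e^(−t/τ₁) = 0.0888680, e^(−t/τ₂) = 0.00770014.
C₂ = 1.660·[1 − (24.5145·0.0888680 − 12.1935·0.00770014)/(12.3210)] = 1.660·0.830804 = 1.37913 g/L.

1.379 g/L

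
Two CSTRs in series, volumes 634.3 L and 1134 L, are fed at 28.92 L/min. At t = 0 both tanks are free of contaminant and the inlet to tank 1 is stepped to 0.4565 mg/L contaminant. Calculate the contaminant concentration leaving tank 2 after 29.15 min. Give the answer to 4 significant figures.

0.1173 mg/L

Time constants: τᵢ = Vᵢ/Q for each well-mixed tank.
τ₁ = 634.3/28.92 = 21.9329 min; τ₂ = 1134/28.92 = 39.2116 min.
Tank 1: C₁ = C_in(1 − e^(−t/τ₁)). Tank 2 (τ₁ ≠ τ₂): C₂ = C_in[1 − (τ₁ e^(−t/τ₁) − τ₂ e^(−t/τ₂))/(τ₁ − τ₂)].
At t = 29.15: e^(−t/τ₁) = 0.264728, e^(−t/τ₂) = 0.475493.
C₂ = 0.4565·[1 − (21.9329·0.264728 − 39.2116·0.475493)/(-17.2787)] = 0.4565·0.256969 = 0.117306 mg/L.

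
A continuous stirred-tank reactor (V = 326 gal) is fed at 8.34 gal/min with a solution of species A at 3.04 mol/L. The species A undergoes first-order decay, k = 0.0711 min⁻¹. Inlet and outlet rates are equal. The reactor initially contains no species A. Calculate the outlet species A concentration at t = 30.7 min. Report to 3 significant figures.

0.763 mol/L

Accumulation = in − out − consumed: V dC/dt = Q C_in − Q C − k V C.
This is linear with rate a = Q/V + k = 0.096683 min⁻¹.
C_ss = Q C_in/(Q + kV) = 0.80440 mol/L; C(t) = C_ss + (C₀ − C_ss) e^(−a t).
C(30.7) = 0.80440 + (-0.80440)·e^(−0.096683·30.7) = 0.80440 + (-0.80440)·0.051398 = 0.76306 mol/L.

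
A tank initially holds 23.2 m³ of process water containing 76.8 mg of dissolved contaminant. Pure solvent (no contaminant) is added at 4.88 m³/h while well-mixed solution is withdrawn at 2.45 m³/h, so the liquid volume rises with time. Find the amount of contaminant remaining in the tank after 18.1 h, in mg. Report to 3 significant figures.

26.3 mg

Total volume: dV/dt = Q_in − Q_out = 2.4300 m³/h, so V(t) = 23.2 + 2.4300 t and V(18.1) = 67.183 m³.
No contaminant enters, so dm/dt = −Q_out · (m/V).
dm/m = −Q_out dt/(V₀ + 2.4300 t); integrating gives ln(m/m₀) = −(Q_out/(Q_in−Q_out)) ln(V/V₀).
m = m₀ (V₀/V)^(Q_out/(Q_in−Q_out)) = 76.8 × (23.2/67.183)^(1.0082) = 26.290 mg.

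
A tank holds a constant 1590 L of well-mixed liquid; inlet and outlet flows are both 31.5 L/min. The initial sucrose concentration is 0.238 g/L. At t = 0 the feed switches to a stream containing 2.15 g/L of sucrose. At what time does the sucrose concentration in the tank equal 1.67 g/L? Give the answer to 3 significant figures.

69.8 min

Unsteady species balance (constant V, well mixed): V dC/dt = Q(C_in − C), so τ = V/Q = 50.476 min.
C(t) = C_in + (C₀ − C_in) e^(−t/τ). Set C = 1.67 and solve for t:
e^(−t/τ) = (C − C_in)/(C₀ − C_in) = (1.67 − 2.15)/(0.238 − 2.15) = 0.25105
t = −τ ln(…) = 50.476 × 1.3821 = 69.764 min.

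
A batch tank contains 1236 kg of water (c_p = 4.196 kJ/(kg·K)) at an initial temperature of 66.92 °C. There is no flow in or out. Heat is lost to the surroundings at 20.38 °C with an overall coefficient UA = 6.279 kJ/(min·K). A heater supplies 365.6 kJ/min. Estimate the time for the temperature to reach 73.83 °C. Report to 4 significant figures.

Lumped-capacitance energy balance: M c_p dT/dt = UA(T_amb − T) + Q̇.
τ = M c_p/UA = 825.968 min; T_ss = T_amb + Q̇/UA = 20.38 + 365.6/6.279 = 78.6058 °C.
T(t) = T_ss + (T₀ − T_ss)e^(−t/τ); set T = 73.83:
t = −τ ln[(T − T_ss)/(T₀ − T_ss)] = −825.968 · ln(0.408686) = 739.084 min.

739.1 min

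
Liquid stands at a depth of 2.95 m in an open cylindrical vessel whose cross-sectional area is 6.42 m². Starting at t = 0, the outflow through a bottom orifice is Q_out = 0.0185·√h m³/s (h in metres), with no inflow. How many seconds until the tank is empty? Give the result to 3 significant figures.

With no inflow, A dh/dt = −0.0185 √h.
∫ h^(−1/2) dh = −(0.0185/A) ∫ dt, giving 2√h = 2√h₀ − (0.0185/A) t.
Tank is empty when √h = 0: t_empty = 2A√h₀/0.0185.
t_empty = 2·6.42·√2.95/0.0185 = 12.840·1.7176/0.0185 = 1192.1 s.

1190 s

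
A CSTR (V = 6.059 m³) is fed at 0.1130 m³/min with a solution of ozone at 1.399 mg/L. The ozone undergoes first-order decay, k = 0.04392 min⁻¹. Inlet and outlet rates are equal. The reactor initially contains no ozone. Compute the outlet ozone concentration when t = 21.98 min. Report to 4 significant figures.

0.3116 mg/L

V dC/dt = Q(C_in − C) − k V C.
dC/dt = (Q/V) C_in − (Q/V + k) C; effective rate a = Q/V + k = 0.0186499 + 0.04392 = 0.0625699 min⁻¹.
C_ss = Q C_in/(Q + kV) = 0.416994 mg/L; C(t) = C_ss + (C₀ − C_ss) e^(−a t).
C(21.98) = 0.416994 + (-0.416994)·e^(−0.0625699·21.98) = 0.416994 + (-0.416994)·0.252767 = 0.311591 mg/L.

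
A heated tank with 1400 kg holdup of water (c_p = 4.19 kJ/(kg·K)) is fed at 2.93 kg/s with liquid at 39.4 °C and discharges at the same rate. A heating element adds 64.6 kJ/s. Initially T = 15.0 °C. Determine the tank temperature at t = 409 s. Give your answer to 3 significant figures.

M c_p dT/dt = ṁ c_p (T_in − T) + Q̇.
τ = M/ṁ = 477.82 s; T_ss = T_in + Q̇/(ṁ c_p) = 39.4 + 64.6/(2.93·4.19) = 44.662 °C.
Integrating: T(t) = T_ss + (T₀ − T_ss) e^(−t/τ).
T(409) = 44.662 + (-29.662)·e^(−409/477.82) = 44.662 + (-29.662)·0.42487 = 32.060 °C.

32.1 °C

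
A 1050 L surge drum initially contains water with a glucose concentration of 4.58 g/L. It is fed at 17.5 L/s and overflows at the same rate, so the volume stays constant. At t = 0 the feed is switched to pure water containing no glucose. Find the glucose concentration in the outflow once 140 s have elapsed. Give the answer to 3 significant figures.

Accumulation = in − out for the solute gives V dC/dt = Q(C_in − C).
So dC/dt = (C_in − C)/τ with τ = V/Q = 1050/17.5 = 60.000 s.
This is linear first-order; C(t) = C_in + (C₀ − C_in) e^(−t/τ).
C(140) = 0 + (4.58 − 0)·e^(−140/60.000) = 0 + (4.5800)·0.096972 = 0.44413 g/L.

0.444 g/L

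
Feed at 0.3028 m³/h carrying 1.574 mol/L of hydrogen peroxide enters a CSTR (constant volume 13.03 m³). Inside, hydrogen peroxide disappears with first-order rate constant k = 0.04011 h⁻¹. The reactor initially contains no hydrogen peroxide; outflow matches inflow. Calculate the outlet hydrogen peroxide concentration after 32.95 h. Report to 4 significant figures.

0.5058 mol/L

Accumulation = in − out − consumed: V dC/dt = Q C_in − Q C − k V C.
dC/dt = (Q/V) C_in − (Q/V + k) C; effective rate a = Q/V + k = 0.0232387 + 0.04011 = 0.0633487 h⁻¹.
C_ss = Q C_in/(Q + kV) = 0.577402 mol/L; C(t) = C_ss + (C₀ − C_ss) e^(−a t).
C(32.95) = 0.577402 + (-0.577402)·e^(−0.0633487·32.95) = 0.577402 + (-0.577402)·0.124017 = 0.505795 mol/L.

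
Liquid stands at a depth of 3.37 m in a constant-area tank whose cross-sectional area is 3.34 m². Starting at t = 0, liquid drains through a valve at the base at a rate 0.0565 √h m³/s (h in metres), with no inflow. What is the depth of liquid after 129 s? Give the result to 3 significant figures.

0.555 m

With no inflow, A dh/dt = −0.0565 √h.
This is separable: 2 d(√h)/dt = −0.0565/A, so √h = √h₀ − (0.0565/(2A)) t.
√h = √3.37 − 0.0565·129/(2·3.34) = 1.8358 − 1.0911 = 0.74466.
h = 0.74466² = 0.55452 m.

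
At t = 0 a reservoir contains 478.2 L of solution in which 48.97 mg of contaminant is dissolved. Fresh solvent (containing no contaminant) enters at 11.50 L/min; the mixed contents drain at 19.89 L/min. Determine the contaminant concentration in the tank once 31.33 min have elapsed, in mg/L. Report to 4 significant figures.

Total volume: dV/dt = Q_in − Q_out = -8.39000 L/min, so V(t) = 478.2 − 8.39000 t and V(31.33) = 215.341 L.
Solute balance: dm/dt = 0 − Q_out C = −Q_out m/V(t).
dm/m = −Q_out dt/(V₀ − 8.39000 t); integrating gives ln(m/m₀) = −(Q_out/(Q_in−Q_out)) ln(V/V₀).
m = m₀ (V₀/V)^(Q_out/(Q_in−Q_out)) = 48.97 × (478.2/215.341)^(-2.37068) = 7.38808 mg.
C = m/V = 7.38808/215.341 = 0.0343087 mg/L.

0.03431 mg/L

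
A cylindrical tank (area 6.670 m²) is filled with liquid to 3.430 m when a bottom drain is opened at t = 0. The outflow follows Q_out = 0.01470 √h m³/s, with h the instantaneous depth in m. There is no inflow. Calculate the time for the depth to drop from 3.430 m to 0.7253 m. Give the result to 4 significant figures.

Unsteady balance on liquid volume: A dh/dt = −0.01470 √h.
Separate and integrate: 2(√h − √h₀) = −(0.01470/A) t.
t = 2A(√h₀ − √h)/0.01470 = 2·6.670·(√3.430 − √0.7253)/0.01470
  = 13.3400 × (1.85203 − 0.851645) / 0.01470 = 907.828 s.

907.8 s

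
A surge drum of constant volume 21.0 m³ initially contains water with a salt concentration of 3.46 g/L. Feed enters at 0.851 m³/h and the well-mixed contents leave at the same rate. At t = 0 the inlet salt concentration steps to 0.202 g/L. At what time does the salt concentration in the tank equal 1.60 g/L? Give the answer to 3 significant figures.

Mass balance on the solute (V constant): V dC/dt = Q(C_in − C), so τ = V/Q = 24.677 h.
C(t) = C_in + (C₀ − C_in) e^(−t/τ). Set C = 1.60 and solve for t:
e^(−t/τ) = (C − C_in)/(C₀ − C_in) = (1.60 − 0.202)/(3.46 − 0.202) = 0.42910
t = −τ ln(…) = 24.677 × 0.84607 = 20.878 h.

20.9 h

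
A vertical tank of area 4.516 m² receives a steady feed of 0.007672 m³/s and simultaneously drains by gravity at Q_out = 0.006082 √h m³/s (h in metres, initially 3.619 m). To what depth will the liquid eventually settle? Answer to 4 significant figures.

Level balance: A dh/dt = 0.007672 − 0.006082 √h. Setting dh/dt = 0:
Q_in = 0.006082 √h_ss ⇒ √h_ss = 0.007672/0.006082 = 1.26143.
h_ss = 1.26143² = 1.59120 m. (Since h₀ = 3.619 m > h_ss, the level will fall toward this value.)

1.591 m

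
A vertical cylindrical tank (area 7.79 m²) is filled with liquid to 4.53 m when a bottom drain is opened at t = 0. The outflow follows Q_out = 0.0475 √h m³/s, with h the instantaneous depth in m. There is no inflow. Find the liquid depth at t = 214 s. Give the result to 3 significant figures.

Volume balance on the tank: A dh/dt = −0.0475 √h.
∫ h^(−1/2) dh = −(0.0475/A) ∫ dt, giving 2√h = 2√h₀ − (0.0475/A) t.
√h = √4.53 − 0.0475·214/(2·7.79) = 2.1284 − 0.65244 = 1.4759.
h = 1.4759² = 2.1784 m.

2.18 m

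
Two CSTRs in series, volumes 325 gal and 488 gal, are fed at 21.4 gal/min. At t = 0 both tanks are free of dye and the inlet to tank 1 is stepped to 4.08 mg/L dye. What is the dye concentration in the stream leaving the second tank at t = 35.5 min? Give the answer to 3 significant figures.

Species balance on tank i: dCᵢ/dt = (Cᵢ₋₁ − Cᵢ)/τᵢ with τᵢ = Vᵢ/Q.
τ₁ = 325/21.4 = 15.187 min; τ₂ = 488/21.4 = 22.804 min.
Solving the cascade with C₁(0)=C₂(0)=0 gives C₂(t) = C_in[1 − (τ₁ e^(−t/τ₁) − τ₂ e^(−t/τ₂))/(τ₁ − τ₂)].
At t = 35.5: e^(−t/τ₁) = 0.096565, e^(−t/τ₂) = 0.21082.
C₂ = 4.08·[1 − (15.187·0.096565 − 22.804·0.21082)/(-7.6168)] = 4.08·0.56138 = 2.2904 mg/L.

2.29 mg/L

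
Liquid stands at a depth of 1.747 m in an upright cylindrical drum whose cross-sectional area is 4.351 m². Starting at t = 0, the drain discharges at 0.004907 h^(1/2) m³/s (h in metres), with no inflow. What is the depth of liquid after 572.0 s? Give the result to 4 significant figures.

0.9984 m

A dh/dt = −Q_out = −0.004907 √h.
∫ h^(−1/2) dh = −(0.004907/A) ∫ dt, giving 2√h = 2√h₀ − (0.004907/A) t.
√h = √1.747 − 0.004907·572.0/(2·4.351) = 1.32174 − 0.322547 = 0.999194.
h = 0.999194² = 0.998389 m.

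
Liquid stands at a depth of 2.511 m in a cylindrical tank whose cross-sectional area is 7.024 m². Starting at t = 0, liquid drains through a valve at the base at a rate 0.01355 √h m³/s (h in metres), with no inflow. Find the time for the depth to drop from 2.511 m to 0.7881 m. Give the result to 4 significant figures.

722.5 s

A dh/dt = −Q_out = −0.01355 √h.
This is separable: 2 d(√h)/dt = −0.01355/A, so √h = √h₀ − (0.01355/(2A)) t.
t = 2A(√h₀ − √h)/0.01355 = 2·7.024·(√2.511 − √0.7881)/0.01355
  = 14.0480 × (1.58461 − 0.887750) / 0.01355 = 722.475 s.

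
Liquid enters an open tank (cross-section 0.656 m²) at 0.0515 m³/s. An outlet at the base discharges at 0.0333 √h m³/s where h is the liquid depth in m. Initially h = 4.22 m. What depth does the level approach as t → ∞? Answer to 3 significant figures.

Level balance: A dh/dt = 0.0515 − 0.0333 √h. Setting dh/dt = 0:
Q_in = 0.0333 √h_ss ⇒ √h_ss = 0.0515/0.0333 = 1.5465.
h_ss = 1.5465² = 2.3918 m. (Since h₀ = 4.22 m > h_ss, the level will fall toward this value.)

2.39 m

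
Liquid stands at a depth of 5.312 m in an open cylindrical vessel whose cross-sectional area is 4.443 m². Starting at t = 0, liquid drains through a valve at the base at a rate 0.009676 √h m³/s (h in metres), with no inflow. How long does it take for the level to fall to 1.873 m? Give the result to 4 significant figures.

859.8 s

With no inflow, A dh/dt = −0.009676 √h.
This is separable: 2 d(√h)/dt = −0.009676/A, so √h = √h₀ − (0.009676/(2A)) t.
t = 2A(√h₀ − √h)/0.009676 = 2·4.443·(√5.312 − √1.873)/0.009676
  = 8.88600 × (2.30478 − 1.36858) / 0.009676 = 859.765 s.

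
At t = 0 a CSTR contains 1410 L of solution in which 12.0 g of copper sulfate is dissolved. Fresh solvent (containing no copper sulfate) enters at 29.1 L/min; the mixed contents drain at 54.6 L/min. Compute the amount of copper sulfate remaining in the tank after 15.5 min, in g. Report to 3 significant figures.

5.93 g

Let m(t) be the amount of copper sulfate. Volume: V(t) = V₀ + (Q_in − Q_out) t = 1410 − 25.500 t; V(15.5) = 1014.8 L.
Species balance (pure solvent in): dm/dt = −Q_out · m/V(t).
dm/m = −Q_out dt/(V₀ − 25.500 t); integrating gives ln(m/m₀) = −(Q_out/(Q_in−Q_out)) ln(V/V₀).
m = m₀ (V₀/V)^(Q_out/(Q_in−Q_out)) = 12.0 × (1410/1014.8)^(-2.1412) = 5.9333 g.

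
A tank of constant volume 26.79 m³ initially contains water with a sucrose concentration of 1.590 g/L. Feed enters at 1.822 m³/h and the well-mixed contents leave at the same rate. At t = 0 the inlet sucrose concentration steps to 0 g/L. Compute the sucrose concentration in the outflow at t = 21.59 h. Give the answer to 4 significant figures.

Unsteady species balance (constant V, well mixed): V dC/dt = Q(C_in − C).
Time constant τ = V/Q = 26.79/1.822 = 14.7036 h.
This is linear first-order; C(t) = C_in + (C₀ − C_in) e^(−t/τ).
C(21.59) = 0 + (1.590 − 0)·e^(−21.59/14.7036) = 0 + (1.59000)·0.230306 = 0.366187 g/L.

0.3662 g/L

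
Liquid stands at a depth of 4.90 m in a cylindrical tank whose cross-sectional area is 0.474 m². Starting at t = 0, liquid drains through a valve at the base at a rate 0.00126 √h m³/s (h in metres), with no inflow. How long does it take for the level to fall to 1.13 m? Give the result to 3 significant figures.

With no inflow, A dh/dt = −0.00126 √h.
This is separable: 2 d(√h)/dt = −0.00126/A, so √h = √h₀ − (0.00126/(2A)) t.
t = 2A(√h₀ − √h)/0.00126 = 2·0.474·(√4.90 − √1.13)/0.00126
  = 0.94800 × (2.2136 − 1.0630) / 0.00126 = 865.67 s.

866 s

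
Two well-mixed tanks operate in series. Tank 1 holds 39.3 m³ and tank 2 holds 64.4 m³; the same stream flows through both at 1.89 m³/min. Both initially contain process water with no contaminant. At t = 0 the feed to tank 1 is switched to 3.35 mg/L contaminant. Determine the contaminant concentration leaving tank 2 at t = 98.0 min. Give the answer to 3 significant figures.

2.91 mg/L

Species balance on tank i: dCᵢ/dt = (Cᵢ₋₁ − Cᵢ)/τᵢ with τᵢ = Vᵢ/Q.
τ₁ = 39.3/1.89 = 20.794 min; τ₂ = 64.4/1.89 = 34.074 min.
Tank 1: C₁ = C_in(1 − e^(−t/τ₁)). Tank 2 (τ₁ ≠ τ₂): C₂ = C_in[1 − (τ₁ e^(−t/τ₁) − τ₂ e^(−t/τ₂))/(τ₁ − τ₂)].
At t = 98.0: e^(−t/τ₁) = 0.0089780, e^(−t/τ₂) = 0.056355.
C₂ = 3.35·[1 − (20.794·0.0089780 − 34.074·0.056355)/(-13.280)] = 3.35·0.86947 = 2.9127 mg/L.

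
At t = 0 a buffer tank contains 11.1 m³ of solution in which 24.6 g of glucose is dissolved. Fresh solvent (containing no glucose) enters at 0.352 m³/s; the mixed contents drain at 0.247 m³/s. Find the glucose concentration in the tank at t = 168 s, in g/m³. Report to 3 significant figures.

0.0913 g/m³

Let m(t) be the amount of glucose. Volume: V(t) = V₀ + (Q_in − Q_out) t = 11.1 + 0.10500 t; V(168) = 28.740 m³.
No glucose enters, so dm/dt = −Q_out · (m/V).
dm/m = −Q_out dt/(V₀ + 0.10500 t); integrating gives ln(m/m₀) = −(Q_out/(Q_in−Q_out)) ln(V/V₀).
m = m₀ (V₀/V)^(Q_out/(Q_in−Q_out)) = 24.6 × (11.1/28.740)^(2.3524) = 2.6243 g.
C = m/V = 2.6243/28.740 = 0.091312 g/m³.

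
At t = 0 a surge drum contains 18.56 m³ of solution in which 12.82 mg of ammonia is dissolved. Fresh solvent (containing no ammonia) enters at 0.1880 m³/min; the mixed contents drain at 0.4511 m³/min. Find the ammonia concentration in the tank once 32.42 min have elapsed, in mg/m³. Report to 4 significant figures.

Let m(t) be the amount of ammonia. Volume: V(t) = V₀ + (Q_in − Q_out) t = 18.56 − 0.263100 t; V(32.42) = 10.0303 m³.
No ammonia enters, so dm/dt = −Q_out · (m/V).
dm/m = −Q_out dt/(V₀ − 0.263100 t); integrating gives ln(m/m₀) = −(Q_out/(Q_in−Q_out)) ln(V/V₀).
m = m₀ (V₀/V)^(Q_out/(Q_in−Q_out)) = 12.82 × (18.56/10.0303)^(-1.71456) = 4.46322 mg.
C = m/V = 4.46322/10.0303 = 0.444974 mg/m³.

0.4450 mg/m³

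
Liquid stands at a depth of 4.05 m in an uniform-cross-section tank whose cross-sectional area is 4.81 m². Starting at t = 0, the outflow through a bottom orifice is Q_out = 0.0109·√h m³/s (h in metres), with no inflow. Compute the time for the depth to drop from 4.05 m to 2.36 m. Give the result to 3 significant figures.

420 s

Mass balance (ρ constant): A dh/dt = −0.0109 √h.
∫ h^(−1/2) dh = −(0.0109/A) ∫ dt, giving 2√h = 2√h₀ − (0.0109/A) t.
t = 2A(√h₀ − √h)/0.0109 = 2·4.81·(√4.05 − √2.36)/0.0109
  = 9.6200 × (2.0125 − 1.5362) / 0.0109 = 420.31 s.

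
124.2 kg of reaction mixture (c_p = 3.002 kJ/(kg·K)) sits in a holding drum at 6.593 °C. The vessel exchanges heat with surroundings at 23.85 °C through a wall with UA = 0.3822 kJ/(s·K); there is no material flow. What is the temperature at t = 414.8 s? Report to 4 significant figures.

12.57 °C

Unsteady energy balance on the tank contents: M c_p dT/dt = −UA(T − T_amb).
dT/dt = (T_ss − T)/τ with T_ss = T_amb = 23.8500 °C, τ = M c_p/UA = 124.2·3.002/0.3822 = 975.532 s.
Solution: T(t) = T_ss + (T₀ − T_ss) e^(−t/τ).
T(414.8) = 23.8500 + (-17.2570)·0.653637 = 12.5702 °C.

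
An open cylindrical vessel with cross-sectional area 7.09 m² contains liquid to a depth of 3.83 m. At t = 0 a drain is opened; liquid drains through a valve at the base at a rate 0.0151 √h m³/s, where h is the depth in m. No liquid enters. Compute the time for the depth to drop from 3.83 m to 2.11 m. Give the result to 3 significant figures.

Accumulation of liquid (constant cross-section A): A dh/dt = −0.0151 √h.
This is separable: 2 d(√h)/dt = −0.0151/A, so √h = √h₀ − (0.0151/(2A)) t.
t = 2A(√h₀ − √h)/0.0151 = 2·7.09·(√3.83 − √2.11)/0.0151
  = 14.180 × (1.9570 − 1.4526) / 0.0151 = 473.72 s.

474 s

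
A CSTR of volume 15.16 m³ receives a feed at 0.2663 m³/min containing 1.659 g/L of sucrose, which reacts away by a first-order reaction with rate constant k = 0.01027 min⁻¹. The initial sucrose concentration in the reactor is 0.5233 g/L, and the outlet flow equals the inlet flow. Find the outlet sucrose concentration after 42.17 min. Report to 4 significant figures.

Accumulation = in − out − consumed: V dC/dt = Q C_in − Q C − k V C.
dC/dt = (Q/V) C_in − (Q/V + k) C; effective rate a = Q/V + k = 0.0175660 + 0.01027 = 0.0278360 min⁻¹.
C_ss = Q C_in/(Q + kV) = 1.04692 g/L; C(t) = C_ss + (C₀ − C_ss) e^(−a t).
C(42.17) = 1.04692 + (-0.523617)·e^(−0.0278360·42.17) = 1.04692 + (-0.523617)·0.309177 = 0.885027 g/L.

0.8850 g/L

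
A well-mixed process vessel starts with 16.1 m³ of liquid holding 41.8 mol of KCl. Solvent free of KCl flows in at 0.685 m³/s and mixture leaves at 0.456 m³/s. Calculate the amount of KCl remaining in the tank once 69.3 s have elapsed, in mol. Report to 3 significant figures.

Total volume: dV/dt = Q_in − Q_out = 0.22900 m³/s, so V(t) = 16.1 + 0.22900 t and V(69.3) = 31.970 m³.
No KCl enters, so dm/dt = −Q_out · (m/V).
Separate: dm/m = −Q_out dt/V(t) ⇒ ln(m/m₀) = −(Q_out/(Q_in−Q_out)) ln(V/V₀).
m = m₀ (V₀/V)^(Q_out/(Q_in−Q_out)) = 41.8 × (16.1/31.970)^(1.9913) = 10.665 mol.

10.7 mol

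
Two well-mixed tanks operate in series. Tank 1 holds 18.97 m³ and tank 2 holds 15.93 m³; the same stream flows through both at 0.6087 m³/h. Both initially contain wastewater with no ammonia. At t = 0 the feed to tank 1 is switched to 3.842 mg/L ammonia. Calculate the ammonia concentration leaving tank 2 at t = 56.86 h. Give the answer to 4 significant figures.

2.267 mg/L

Each tank obeys Vᵢ dCᵢ/dt = Q(Cᵢ₋₁ − Cᵢ), so τᵢ = Vᵢ/Q.
τ₁ = 18.97/0.6087 = 31.1648 h; τ₂ = 15.93/0.6087 = 26.1705 h.
Tank 1: C₁ = C_in(1 − e^(−t/τ₁)). Tank 2 (τ₁ ≠ τ₂): C₂ = C_in[1 − (τ₁ e^(−t/τ₁) − τ₂ e^(−t/τ₂))/(τ₁ − τ₂)].
At t = 56.86: e^(−t/τ₁) = 0.161299, e^(−t/τ₂) = 0.113873.
C₂ = 3.842·[1 − (31.1648·0.161299 − 26.1705·0.113873)/(4.99425)] = 3.842·0.590182 = 2.26748 mg/L.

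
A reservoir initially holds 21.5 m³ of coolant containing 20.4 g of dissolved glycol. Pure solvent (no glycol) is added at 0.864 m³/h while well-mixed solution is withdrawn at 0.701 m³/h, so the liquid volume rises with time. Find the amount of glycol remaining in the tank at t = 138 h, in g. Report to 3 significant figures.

Let m(t) be the amount of glycol. Volume: V(t) = V₀ + (Q_in − Q_out) t = 21.5 + 0.16300 t; V(138) = 43.994 m³.
No glycol enters, so dm/dt = −Q_out · (m/V).
Separate: dm/m = −Q_out dt/V(t) ⇒ ln(m/m₀) = −(Q_out/(Q_in−Q_out)) ln(V/V₀).
m = m₀ (V₀/V)^(Q_out/(Q_in−Q_out)) = 20.4 × (21.5/43.994)^(4.3006) = 0.93828 g.

0.938 g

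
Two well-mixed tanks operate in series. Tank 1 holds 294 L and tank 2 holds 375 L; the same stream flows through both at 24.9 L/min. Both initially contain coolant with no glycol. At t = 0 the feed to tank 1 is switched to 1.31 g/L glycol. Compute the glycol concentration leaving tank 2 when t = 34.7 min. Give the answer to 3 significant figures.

0.956 g/L

Species balance on tank i: dCᵢ/dt = (Cᵢ₋₁ − Cᵢ)/τᵢ with τᵢ = Vᵢ/Q.
τ₁ = 294/24.9 = 11.807 min; τ₂ = 375/24.9 = 15.060 min.
Tank 1: C₁ = C_in(1 − e^(−t/τ₁)). Tank 2 (τ₁ ≠ τ₂): C₂ = C_in[1 − (τ₁ e^(−t/τ₁) − τ₂ e^(−t/τ₂))/(τ₁ − τ₂)].
At t = 34.7: e^(−t/τ₁) = 0.052925, e^(−t/τ₂) = 0.099851.
C₂ = 1.31·[1 − (11.807·0.052925 − 15.060·0.099851)/(-3.2530)] = 1.31·0.72983 = 0.95607 g/L.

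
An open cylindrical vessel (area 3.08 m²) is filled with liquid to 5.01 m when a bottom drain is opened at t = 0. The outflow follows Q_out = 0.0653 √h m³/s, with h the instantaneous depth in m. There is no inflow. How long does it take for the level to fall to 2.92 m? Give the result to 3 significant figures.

49.9 s

With no inflow, A dh/dt = −0.0653 √h.
∫ h^(−1/2) dh = −(0.0653/A) ∫ dt, giving 2√h = 2√h₀ − (0.0653/A) t.
t = 2A(√h₀ − √h)/0.0653 = 2·3.08·(√5.01 − √2.92)/0.0653
  = 6.1600 × (2.2383 − 1.7088) / 0.0653 = 49.950 s.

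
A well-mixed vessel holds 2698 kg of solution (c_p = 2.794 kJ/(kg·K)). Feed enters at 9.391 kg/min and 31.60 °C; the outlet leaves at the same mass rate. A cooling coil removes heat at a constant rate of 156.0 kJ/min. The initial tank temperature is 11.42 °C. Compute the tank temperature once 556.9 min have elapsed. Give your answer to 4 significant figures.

M c_p dT/dt = ṁ c_p (T_in − T) − Q̇.
τ = M/ṁ = 287.296 min; T_ss = T_in − Q̇/(ṁ c_p) = 31.60 − 156.0/(9.391·2.794) = 25.6545 °C.
Solution: T(t) = T_ss + (T₀ − T_ss) e^(−t/τ).
T(556.9) = 25.6545 + (-14.2345)·e^(−556.9/287.296) = 25.6545 + (-14.2345)·0.143932 = 23.6057 °C.

23.61 °C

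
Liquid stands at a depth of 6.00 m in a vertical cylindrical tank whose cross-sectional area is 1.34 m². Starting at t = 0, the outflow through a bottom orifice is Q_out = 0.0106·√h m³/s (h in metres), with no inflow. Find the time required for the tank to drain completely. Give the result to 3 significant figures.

619 s

With no inflow, A dh/dt = −0.0106 √h.
∫ h^(−1/2) dh = −(0.0106/A) ∫ dt, giving 2√h = 2√h₀ − (0.0106/A) t.
Set h = 0: 2√h₀ = (0.0106/A) t_empty ⇒ t_empty = 2A√h₀/0.0106.
t_empty = 2·1.34·√6.00/0.0106 = 2.6800·2.4495/0.0106 = 619.30 s.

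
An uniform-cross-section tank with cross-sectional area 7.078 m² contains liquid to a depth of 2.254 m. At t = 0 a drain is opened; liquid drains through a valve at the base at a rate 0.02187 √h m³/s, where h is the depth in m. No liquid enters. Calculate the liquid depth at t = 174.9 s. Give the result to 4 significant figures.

1.516 m

Accumulation of liquid (constant cross-section A): A dh/dt = −0.02187 √h.
This is separable: 2 d(√h)/dt = −0.02187/A, so √h = √h₀ − (0.02187/(2A)) t.
√h = √2.254 − 0.02187·174.9/(2·7.078) = 1.50133 − 0.270208 = 1.23112.
h = 1.23112² = 1.51567 m.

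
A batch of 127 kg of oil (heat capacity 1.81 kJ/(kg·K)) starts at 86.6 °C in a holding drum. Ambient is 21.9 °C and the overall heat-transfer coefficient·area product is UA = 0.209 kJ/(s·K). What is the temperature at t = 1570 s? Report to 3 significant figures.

Unsteady energy balance on the tank contents: M c_p dT/dt = −UA(T − T_amb).
dT/dt = (T_ss − T)/τ with T_ss = T_amb = 21.900 °C, τ = M c_p/UA = 127·1.81/0.209 = 1099.9 s.
Integrating: T(t) = T_ss + (T₀ − T_ss) e^(−t/τ).
T(1570) = 21.900 + (64.700)·0.23992 = 37.423 °C.

37.4 °C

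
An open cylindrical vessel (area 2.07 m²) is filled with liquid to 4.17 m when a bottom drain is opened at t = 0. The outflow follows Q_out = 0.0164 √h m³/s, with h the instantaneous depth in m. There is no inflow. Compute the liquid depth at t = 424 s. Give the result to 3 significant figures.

0.131 m

With no inflow, A dh/dt = −0.0164 √h.
∫ h^(−1/2) dh = −(0.0164/A) ∫ dt, giving 2√h = 2√h₀ − (0.0164/A) t.
√h = √4.17 − 0.0164·424/(2·2.07) = 2.0421 − 1.6796 = 0.36244.
h = 0.36244² = 0.13137 m.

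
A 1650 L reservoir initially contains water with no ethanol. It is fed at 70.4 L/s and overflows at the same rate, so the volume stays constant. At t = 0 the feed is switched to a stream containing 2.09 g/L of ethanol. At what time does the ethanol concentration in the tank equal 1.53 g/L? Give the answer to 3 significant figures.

Accumulation = in − out for the solute gives V dC/dt = Q(C_in − C), so τ = V/Q = 23.437 s.
C(t) = C_in + (C₀ − C_in) e^(−t/τ). Set C = 1.53 and solve for t:
e^(−t/τ) = (C − C_in)/(C₀ − C_in) = (1.53 − 2.09)/(0 − 2.09) = 0.26794
t = −τ ln(…) = 23.437 × 1.3170 = 30.867 s.

30.9 s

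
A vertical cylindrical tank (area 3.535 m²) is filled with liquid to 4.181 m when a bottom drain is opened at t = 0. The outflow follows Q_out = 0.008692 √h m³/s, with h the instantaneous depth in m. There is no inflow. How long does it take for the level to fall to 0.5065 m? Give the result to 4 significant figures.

1084 s

A dh/dt = −Q_out = −0.008692 √h.
Separate and integrate: 2(√h − √h₀) = −(0.008692/A) t.
t = 2A(√h₀ − √h)/0.008692 = 2·3.535·(√4.181 − √0.5065)/0.008692
  = 7.07000 × (2.04475 − 0.711688) / 0.008692 = 1084.30 s.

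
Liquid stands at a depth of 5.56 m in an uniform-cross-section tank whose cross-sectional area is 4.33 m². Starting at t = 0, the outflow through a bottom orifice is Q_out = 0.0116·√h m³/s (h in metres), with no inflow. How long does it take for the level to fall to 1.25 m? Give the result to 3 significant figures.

926 s

Unsteady balance on liquid volume: A dh/dt = −0.0116 √h.
Separate and integrate: 2(√h − √h₀) = −(0.0116/A) t.
t = 2A(√h₀ − √h)/0.0116 = 2·4.33·(√5.56 − √1.25)/0.0116
  = 8.6600 × (2.3580 − 1.1180) / 0.0116 = 925.67 s.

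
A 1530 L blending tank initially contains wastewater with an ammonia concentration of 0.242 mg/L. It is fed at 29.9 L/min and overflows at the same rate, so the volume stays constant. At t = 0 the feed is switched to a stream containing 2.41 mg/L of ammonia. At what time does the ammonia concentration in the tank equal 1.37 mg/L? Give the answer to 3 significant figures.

37.6 min

Unsteady species balance (constant V, well mixed): V dC/dt = Q(C_in − C), so τ = V/Q = 51.171 min.
C(t) = C_in + (C₀ − C_in) e^(−t/τ). Set C = 1.37 and solve for t:
e^(−t/τ) = (C − C_in)/(C₀ − C_in) = (1.37 − 2.41)/(0.242 − 2.41) = 0.47970
t = −τ ln(…) = 51.171 × 0.73458 = 37.589 min.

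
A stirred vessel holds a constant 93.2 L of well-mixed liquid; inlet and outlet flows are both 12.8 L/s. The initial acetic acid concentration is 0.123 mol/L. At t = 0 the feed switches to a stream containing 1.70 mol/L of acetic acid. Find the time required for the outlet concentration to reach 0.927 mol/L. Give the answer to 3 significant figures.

5.19 s

Species balance: V dC/dt = Q(C_in − C) ⇒ τ = V/Q = 7.2812 s.
C(t) = C_in + (C₀ − C_in) e^(−t/τ). Set C = 0.927 and solve for t:
e^(−t/τ) = (C − C_in)/(C₀ − C_in) = (0.927 − 1.70)/(0.123 − 1.70) = 0.49017
t = −τ ln(…) = 7.2812 × 0.71300 = 5.1915 s.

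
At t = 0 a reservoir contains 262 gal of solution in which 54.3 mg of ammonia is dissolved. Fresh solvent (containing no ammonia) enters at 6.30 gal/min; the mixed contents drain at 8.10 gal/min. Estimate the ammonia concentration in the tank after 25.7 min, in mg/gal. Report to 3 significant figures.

0.105 mg/gal

Total volume: dV/dt = Q_in − Q_out = -1.8000 gal/min, so V(t) = 262 − 1.8000 t and V(25.7) = 215.74 gal.
Solute balance: dm/dt = 0 − Q_out C = −Q_out m/V(t).
dm/m = −Q_out dt/(V₀ − 1.8000 t); integrating gives ln(m/m₀) = −(Q_out/(Q_in−Q_out)) ln(V/V₀).
m = m₀ (V₀/V)^(Q_out/(Q_in−Q_out)) = 54.3 × (262/215.74)^(-4.5000) = 22.653 mg.
C = m/V = 22.653/215.74 = 0.10500 mg/gal.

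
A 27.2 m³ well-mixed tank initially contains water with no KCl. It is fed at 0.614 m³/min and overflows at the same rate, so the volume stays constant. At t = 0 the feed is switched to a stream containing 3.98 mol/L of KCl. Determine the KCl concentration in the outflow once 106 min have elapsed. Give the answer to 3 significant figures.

3.62 mol/L

Species balance on the tank: V dC/dt = Q(C_in − C).
Rewrite as dC/dt + C/τ = C_in/τ, τ = V/Q = 44.300 min.
Solution: C(t) = C_in + (C₀ − C_in) e^(−t/τ).
C(106) = 3.98 + (0 − 3.98)·e^(−106/44.300) = 3.98 + (-3.9800)·0.091374 = 3.6163 mol/L.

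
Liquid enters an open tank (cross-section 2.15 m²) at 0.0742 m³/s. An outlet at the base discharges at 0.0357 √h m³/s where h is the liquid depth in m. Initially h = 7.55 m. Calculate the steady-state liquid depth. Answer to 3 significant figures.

4.32 m

A dh/dt = Q_in − 0.0357 √h. Steady state requires inflow = outflow:
Q_in = 0.0357 √h_ss ⇒ √h_ss = 0.0742/0.0357 = 2.0784.
h_ss = 2.0784² = 4.3199 m. (Since h₀ = 7.55 m > h_ss, the level will fall toward this value.)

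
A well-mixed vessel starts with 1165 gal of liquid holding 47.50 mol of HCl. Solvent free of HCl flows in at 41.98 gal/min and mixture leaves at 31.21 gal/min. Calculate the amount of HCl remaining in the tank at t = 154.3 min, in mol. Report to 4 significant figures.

3.640 mol

Total volume: dV/dt = Q_in − Q_out = 10.7700 gal/min, so V(t) = 1165 + 10.7700 t and V(154.3) = 2826.81 gal.
Solute balance: dm/dt = 0 − Q_out C = −Q_out m/V(t).
Separate: dm/m = −Q_out dt/V(t) ⇒ ln(m/m₀) = −(Q_out/(Q_in−Q_out)) ln(V/V₀).
m = m₀ (V₀/V)^(Q_out/(Q_in−Q_out)) = 47.50 × (1165/2826.81)^(2.89786) = 3.63999 mol.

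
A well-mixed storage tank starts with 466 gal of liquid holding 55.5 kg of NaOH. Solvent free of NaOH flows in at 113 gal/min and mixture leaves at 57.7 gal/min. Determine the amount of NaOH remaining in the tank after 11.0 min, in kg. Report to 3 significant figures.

23.2 kg

Let m(t) be the amount of NaOH. Volume: V(t) = V₀ + (Q_in − Q_out) t = 466 + 55.300 t; V(11.0) = 1074.3 gal.
Species balance (pure solvent in): dm/dt = −Q_out · m/V(t).
Separate: dm/m = −Q_out dt/V(t) ⇒ ln(m/m₀) = −(Q_out/(Q_in−Q_out)) ln(V/V₀).
m = m₀ (V₀/V)^(Q_out/(Q_in−Q_out)) = 55.5 × (466/1074.3)^(1.0434) = 23.217 kg.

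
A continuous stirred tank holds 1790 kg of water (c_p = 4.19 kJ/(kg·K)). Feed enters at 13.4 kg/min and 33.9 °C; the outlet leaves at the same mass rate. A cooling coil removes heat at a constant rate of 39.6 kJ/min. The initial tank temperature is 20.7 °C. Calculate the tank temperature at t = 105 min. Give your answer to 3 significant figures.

M c_p dT/dt = ṁ c_p (T_in − T) − Q̇.
Rearrange: dT/dt = (T_ss − T)/τ with τ = M/ṁ = 133.58 min and T_ss = T_in − Q̇/(ṁ c_p) = 33.195 °C.
T approaches T_ss exponentially: T(t) = T_ss + (T₀ − T_ss) e^(−t/τ).
T(105) = 33.195 + (-12.495)·e^(−105/133.58) = 33.195 + (-12.495)·0.45565 = 27.502 °C.

27.5 °C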